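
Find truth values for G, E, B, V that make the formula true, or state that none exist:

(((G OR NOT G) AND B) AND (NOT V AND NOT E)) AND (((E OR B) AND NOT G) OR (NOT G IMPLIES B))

G=T, E=F, B=T, V=F

  ((G OR NOT G) AND B) AND (NOT V AND NOT E) = True
    (G OR NOT G) AND B = True
      G OR NOT G = True
        NOT G = False
    NOT V AND NOT E = True
      NOT V = True
      NOT E = True
  ((E OR B) AND NOT G) OR (NOT G IMPLIES B) = True
    (E OR B) AND NOT G = False
      E OR B = True
      NOT G = False
    NOT G IMPLIES B = True
      NOT G = False
Both conjuncts True, so the formula holds.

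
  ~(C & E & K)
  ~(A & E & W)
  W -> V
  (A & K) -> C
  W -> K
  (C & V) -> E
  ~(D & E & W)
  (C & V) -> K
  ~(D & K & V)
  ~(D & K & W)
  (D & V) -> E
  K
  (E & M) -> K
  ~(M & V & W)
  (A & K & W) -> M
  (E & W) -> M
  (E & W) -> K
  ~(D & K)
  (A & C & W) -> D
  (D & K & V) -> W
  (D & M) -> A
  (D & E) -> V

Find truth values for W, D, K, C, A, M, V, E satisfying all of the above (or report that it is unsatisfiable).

Unit clause (K) forces K = True.
In (~D | ~K) only ~D is left, so D = False.
Set W = True.
  then (V | ~W) forces V = True.
  then (~M | ~V | ~W) forces M = False.
  then (~E | M | ~W) forces E = False.
  then (~A | ~K | M | ~W) forces A = False.
  then (~C | E | ~V) forces C = False.
All clauses satisfied.

W = True; D = False; K = True; C = False; A = False; M = False; V = True; E = False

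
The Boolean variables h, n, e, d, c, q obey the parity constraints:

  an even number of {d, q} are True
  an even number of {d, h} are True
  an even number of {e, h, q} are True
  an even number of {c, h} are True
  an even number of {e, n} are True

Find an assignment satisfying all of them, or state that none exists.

h = True, n = False, e = False, d = True, c = True, q = True

{d, q}: 2 true → even ✓
{d, h}: 2 true → even ✓
{e, h, q}: 2 true → even ✓
{c, h}: 2 true → even ✓
{e, n}: 0 true → even ✓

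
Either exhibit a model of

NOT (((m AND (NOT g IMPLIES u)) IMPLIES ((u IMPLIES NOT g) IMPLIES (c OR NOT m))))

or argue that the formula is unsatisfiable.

c = False; m = True; g = True; u = False

  NOT (((m AND (NOT g IMPLIES u)) IMPLIES ((u IMPLIES NOT g) IMPLIES (c OR NOT m)))) = True
    (m AND (NOT g IMPLIES u)) IMPLIES ((u IMPLIES NOT g) IMPLIES (c OR NOT m)) = False
      m AND (NOT g IMPLIES u) = True
        NOT g IMPLIES u = True
          NOT g = False
      (u IMPLIES NOT g) IMPLIES (c OR NOT m) = False
        u IMPLIES NOT g = True
          NOT g = False
        c OR NOT m = False
          NOT m = False
The formula evaluates to True.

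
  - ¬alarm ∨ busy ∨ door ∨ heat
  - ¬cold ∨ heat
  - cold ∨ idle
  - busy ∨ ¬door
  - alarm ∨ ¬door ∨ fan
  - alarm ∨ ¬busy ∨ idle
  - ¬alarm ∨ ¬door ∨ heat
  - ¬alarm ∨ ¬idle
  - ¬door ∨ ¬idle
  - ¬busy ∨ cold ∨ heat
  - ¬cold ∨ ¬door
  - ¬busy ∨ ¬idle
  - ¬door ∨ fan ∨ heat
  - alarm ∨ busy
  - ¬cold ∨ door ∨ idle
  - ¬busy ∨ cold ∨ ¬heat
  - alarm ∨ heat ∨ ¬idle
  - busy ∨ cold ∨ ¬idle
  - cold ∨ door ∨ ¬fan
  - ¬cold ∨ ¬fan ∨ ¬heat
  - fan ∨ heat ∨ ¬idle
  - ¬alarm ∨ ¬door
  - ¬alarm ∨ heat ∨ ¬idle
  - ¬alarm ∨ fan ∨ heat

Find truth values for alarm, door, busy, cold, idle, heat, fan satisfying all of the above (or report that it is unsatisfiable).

UNSATISFIABLE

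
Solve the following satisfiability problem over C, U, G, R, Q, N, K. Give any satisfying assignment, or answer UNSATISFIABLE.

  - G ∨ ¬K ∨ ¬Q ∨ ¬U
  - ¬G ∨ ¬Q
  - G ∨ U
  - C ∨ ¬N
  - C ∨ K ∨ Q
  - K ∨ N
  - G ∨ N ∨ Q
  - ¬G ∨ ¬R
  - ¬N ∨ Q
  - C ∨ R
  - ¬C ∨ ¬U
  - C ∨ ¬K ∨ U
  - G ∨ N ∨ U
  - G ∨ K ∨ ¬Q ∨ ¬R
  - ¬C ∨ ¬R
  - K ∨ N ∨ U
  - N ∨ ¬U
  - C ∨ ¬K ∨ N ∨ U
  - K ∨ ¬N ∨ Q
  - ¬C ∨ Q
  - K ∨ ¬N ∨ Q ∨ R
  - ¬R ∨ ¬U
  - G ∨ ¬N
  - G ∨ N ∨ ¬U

Unsatisfiable — no assignment works.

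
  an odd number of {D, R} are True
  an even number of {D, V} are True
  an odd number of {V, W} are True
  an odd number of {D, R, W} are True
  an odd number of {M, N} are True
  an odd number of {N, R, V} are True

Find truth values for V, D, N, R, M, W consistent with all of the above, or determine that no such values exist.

V = True, D = True, N = False, R = False, M = True, W = False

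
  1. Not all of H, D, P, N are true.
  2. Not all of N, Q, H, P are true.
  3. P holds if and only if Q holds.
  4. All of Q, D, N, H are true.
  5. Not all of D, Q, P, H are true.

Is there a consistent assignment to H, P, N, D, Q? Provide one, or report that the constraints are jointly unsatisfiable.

UNSATISFIABLE

Case H = True:
  (4) forces Q = True.
  (3) with Q=T forces P = True.
  (2) with Q=T, H=T, P=T forces N = False.
  Constraint (4) is violated (N=F) — contradiction.
Case H = False:
  Constraint (4) is violated (H=F) — contradiction.
Both cases fail — unsatisfiable.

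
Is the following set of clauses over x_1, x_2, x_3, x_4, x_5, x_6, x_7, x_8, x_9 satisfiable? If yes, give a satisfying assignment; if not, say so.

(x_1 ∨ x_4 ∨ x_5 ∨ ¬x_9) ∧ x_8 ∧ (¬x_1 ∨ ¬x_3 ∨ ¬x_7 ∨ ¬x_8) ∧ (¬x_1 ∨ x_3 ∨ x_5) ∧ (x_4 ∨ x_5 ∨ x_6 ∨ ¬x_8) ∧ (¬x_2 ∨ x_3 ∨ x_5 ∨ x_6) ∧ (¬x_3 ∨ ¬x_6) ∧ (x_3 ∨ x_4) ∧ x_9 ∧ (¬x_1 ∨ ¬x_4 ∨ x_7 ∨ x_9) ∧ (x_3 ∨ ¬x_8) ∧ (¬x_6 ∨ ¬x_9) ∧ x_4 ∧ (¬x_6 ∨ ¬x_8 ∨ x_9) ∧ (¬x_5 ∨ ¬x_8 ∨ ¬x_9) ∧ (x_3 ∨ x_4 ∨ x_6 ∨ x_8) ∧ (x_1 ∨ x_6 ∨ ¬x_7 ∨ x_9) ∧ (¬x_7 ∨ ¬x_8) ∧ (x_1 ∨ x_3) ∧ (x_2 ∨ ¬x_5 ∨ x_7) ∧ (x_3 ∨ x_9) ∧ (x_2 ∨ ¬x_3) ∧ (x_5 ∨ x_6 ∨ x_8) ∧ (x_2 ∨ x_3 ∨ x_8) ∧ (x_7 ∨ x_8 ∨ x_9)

x_1 = True; x_2 = True; x_3 = True; x_4 = True; x_5 = False; x_6 = False; x_7 = False; x_8 = True; x_9 = True

Unit clause (x_8) forces x_8 = True.
Unit clause (x_9) forces x_9 = True.
In (x_3 ∨ ¬x_8) only x_3 is left, so x_3 = True.
In (¬x_6 ∨ ¬x_9) only ¬x_6 is left, so x_6 = False.
Unit clause (x_4) forces x_4 = True.
In (¬x_5 ∨ ¬x_8 ∨ ¬x_9) only ¬x_5 is left, so x_5 = False.
In (¬x_7 ∨ ¬x_8) only ¬x_7 is left, so x_7 = False.
In (x_2 ∨ ¬x_3) only x_2 is left, so x_2 = True.
Set x_1 = True.
All clauses satisfied.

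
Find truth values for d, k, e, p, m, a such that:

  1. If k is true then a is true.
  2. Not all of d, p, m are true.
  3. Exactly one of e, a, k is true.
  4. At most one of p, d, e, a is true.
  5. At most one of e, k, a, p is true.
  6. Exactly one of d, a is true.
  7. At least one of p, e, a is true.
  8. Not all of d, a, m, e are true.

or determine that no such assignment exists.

d: False, k: False, e: False, p: False, m: True, a: True

  (1) k=F ⇒ a: vacuous ✓
  (2) {d, p, m}: 1/3 true — not all ✓
  (3) {e, a, k}: 1 true — exactly one ✓
  (4) {p, d, e, a}: 1 true — at most one ✓
  (5) {e, k, a, p}: 1 true — at most one ✓
  (6) {d, a}: 1 true — exactly one ✓
  (7) {p, e, a}: 1 true — at least one ✓
  (8) {d, a, m, e}: 2/4 true — not all ✓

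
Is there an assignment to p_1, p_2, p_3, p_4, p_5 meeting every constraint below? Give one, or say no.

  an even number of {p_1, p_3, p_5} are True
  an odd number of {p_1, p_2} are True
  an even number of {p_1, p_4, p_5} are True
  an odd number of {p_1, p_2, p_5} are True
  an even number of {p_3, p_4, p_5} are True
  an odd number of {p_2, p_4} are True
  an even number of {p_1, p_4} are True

p_1 = False, p_2 = True, p_3 = False, p_4 = False, p_5 = False

{p_1, p_3, p_5}: 0 true → even ✓
{p_1, p_2}: 1 true → odd ✓
{p_1, p_4, p_5}: 0 true → even ✓
{p_1, p_2, p_5}: 1 true → odd ✓
{p_3, p_4, p_5}: 0 true → even ✓
{p_2, p_4}: 1 true → odd ✓
{p_1, p_4}: 0 true → even ✓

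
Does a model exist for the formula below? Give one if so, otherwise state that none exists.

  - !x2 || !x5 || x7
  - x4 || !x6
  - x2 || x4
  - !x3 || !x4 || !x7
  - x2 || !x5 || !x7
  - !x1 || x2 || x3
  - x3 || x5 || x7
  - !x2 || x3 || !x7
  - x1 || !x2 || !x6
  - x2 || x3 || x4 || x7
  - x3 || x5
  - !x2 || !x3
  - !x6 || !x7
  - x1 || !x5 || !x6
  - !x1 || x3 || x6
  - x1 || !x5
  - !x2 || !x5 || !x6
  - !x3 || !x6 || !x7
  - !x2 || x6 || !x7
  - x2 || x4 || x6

Set x1 = False.
  then (x1 || !x5) forces x5 = False.
  then (x3 || x5) forces x3 = True.
  then (!x2 || !x3) forces x2 = False.
  then (x2 || x4) forces x4 = True.
  then (!x3 || !x4 || !x7) forces x7 = False.
Set x6 = False.
All clauses satisfied.

x1=F, x2=F, x3=T, x4=T, x5=F, x6=F, x7=F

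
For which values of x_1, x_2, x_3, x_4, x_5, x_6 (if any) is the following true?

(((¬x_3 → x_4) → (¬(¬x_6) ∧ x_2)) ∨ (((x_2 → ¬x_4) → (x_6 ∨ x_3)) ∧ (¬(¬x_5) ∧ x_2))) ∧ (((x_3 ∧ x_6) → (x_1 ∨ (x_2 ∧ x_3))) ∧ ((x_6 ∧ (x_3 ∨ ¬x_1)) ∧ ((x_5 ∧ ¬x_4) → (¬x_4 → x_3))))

x_1 = True; x_2 = True; x_3 = True; x_4 = True; x_5 = True; x_6 = True

  ((¬x_3 → x_4) → (¬(¬x_6) ∧ x_2)) ∨ (((x_2 → ¬x_4) → (x_6 ∨ x_3)) ∧ (¬(¬x_5) ∧ x_2)) = True
    (¬x_3 → x_4) → (¬(¬x_6) ∧ x_2) = True
      ¬x_3 → x_4 = True
        ¬x_3 = False
      ¬(¬x_6) ∧ x_2 = True
        ¬(¬x_6) = True
          ¬x_6 = False
    ((x_2 → ¬x_4) → (x_6 ∨ x_3)) ∧ (¬(¬x_5) ∧ x_2) = True
      (x_2 → ¬x_4) → (x_6 ∨ x_3) = True
        x_2 → ¬x_4 = False
          ¬x_4 = False
        x_6 ∨ x_3 = True
      ¬(¬x_5) ∧ x_2 = True
        ¬(¬x_5) = True
          ¬x_5 = False
  ((x_3 ∧ x_6) → (x_1 ∨ (x_2 ∧ x_3))) ∧ ((x_6 ∧ (x_3 ∨ ¬x_1)) ∧ ((x_5 ∧ ¬x_4) → (¬x_4 → x_3))) = True
    (x_3 ∧ x_6) → (x_1 ∨ (x_2 ∧ x_3)) = True
      x_3 ∧ x_6 = True
      x_1 ∨ (x_2 ∧ x_3) = True
        x_2 ∧ x_3 = True
    (x_6 ∧ (x_3 ∨ ¬x_1)) ∧ ((x_5 ∧ ¬x_4) → (¬x_4 → x_3)) = True
      x_6 ∧ (x_3 ∨ ¬x_1) = True
        x_3 ∨ ¬x_1 = True
          ¬x_1 = False
      (x_5 ∧ ¬x_4) → (¬x_4 → x_3) = True
        x_5 ∧ ¬x_4 = False
          ¬x_4 = False
        ¬x_4 → x_3 = True
          ¬x_4 = False
Both conjuncts True, so the formula holds.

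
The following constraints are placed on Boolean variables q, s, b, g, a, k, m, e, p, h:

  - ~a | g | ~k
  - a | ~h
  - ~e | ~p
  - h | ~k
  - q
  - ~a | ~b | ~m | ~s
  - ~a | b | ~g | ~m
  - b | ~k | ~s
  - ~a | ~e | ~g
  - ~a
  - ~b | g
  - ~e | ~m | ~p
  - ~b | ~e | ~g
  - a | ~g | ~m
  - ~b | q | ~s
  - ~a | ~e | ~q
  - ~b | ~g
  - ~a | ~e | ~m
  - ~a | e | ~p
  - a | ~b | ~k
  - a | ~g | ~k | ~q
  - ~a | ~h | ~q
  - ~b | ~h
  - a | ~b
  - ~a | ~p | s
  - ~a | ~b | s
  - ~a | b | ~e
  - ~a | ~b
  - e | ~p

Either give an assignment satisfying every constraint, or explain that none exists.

Unit clause (q) forces q = True.
Unit clause (~a) forces a = False.
In (a | ~b) only ~b is left, so b = False.
In (a | ~h) only ~h is left, so h = False.
In (h | ~k) only ~k is left, so k = False.
Set s = False.
Set g = True.
  then (a | ~g | ~m) forces m = False.
Set e = False.
  then (e | ~p) forces p = False.
All clauses satisfied.

q = True; s = False; b = False; g = True; a = False; k = False; m = False; e = False; p = False; h = False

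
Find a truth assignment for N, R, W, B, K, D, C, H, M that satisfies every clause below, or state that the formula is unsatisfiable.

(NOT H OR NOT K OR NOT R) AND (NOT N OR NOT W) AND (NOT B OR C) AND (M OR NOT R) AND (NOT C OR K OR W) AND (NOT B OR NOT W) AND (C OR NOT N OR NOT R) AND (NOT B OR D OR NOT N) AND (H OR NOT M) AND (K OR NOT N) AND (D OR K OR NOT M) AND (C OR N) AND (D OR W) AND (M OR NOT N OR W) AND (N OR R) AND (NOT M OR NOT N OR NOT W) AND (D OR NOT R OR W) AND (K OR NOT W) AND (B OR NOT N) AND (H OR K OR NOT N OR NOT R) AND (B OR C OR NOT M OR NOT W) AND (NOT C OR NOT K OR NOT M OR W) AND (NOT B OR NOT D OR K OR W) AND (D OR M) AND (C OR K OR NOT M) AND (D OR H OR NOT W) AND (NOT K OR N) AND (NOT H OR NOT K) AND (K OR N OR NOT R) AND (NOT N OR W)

Case K = True:
  (NOT K OR N) forces N = True.
  (NOT N OR NOT W) forces W = False.
  Clause (NOT N OR W) is falsified — contradiction.
Case K = False:
  (K OR NOT N) forces N = False.
  (C OR N) forces C = True.
  (NOT C OR K OR W) forces W = True.
  Clause (K OR NOT W) is falsified — contradiction.
Both cases fail, so the formula is unsatisfiable.

No satisfying assignment exists.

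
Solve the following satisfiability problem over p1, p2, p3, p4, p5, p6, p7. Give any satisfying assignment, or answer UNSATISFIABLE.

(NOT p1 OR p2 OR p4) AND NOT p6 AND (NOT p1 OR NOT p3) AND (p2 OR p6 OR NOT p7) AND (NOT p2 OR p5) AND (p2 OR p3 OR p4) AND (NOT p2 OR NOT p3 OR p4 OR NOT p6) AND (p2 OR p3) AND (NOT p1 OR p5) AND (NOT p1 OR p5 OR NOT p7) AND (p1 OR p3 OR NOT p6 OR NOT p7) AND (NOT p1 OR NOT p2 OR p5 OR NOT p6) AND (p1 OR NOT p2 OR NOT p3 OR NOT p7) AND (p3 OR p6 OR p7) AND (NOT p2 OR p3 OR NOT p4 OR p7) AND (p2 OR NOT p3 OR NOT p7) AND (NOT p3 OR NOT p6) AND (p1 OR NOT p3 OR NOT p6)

Unit clause (NOT p6) forces p6 = False.
Set p1 = True.
  then (NOT p1 OR NOT p3) forces p3 = False.
  then (p2 OR p3) forces p2 = True.
  then (NOT p1 OR p5) forces p5 = True.
  then (p3 OR p6 OR p7) forces p7 = True.
Set p4 = True.
All clauses satisfied.

p1 = True; p2 = True; p3 = False; p4 = True; p5 = True; p6 = False; p7 = True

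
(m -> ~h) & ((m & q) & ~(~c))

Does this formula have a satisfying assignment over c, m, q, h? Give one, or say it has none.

c = True; m = True; q = True; h = False

  m -> ~h = True
    ~h = True
  (m & q) & ~(~c) = True
    m & q = True
    ~(~c) = True
      ~c = False
Both conjuncts True, so the formula holds.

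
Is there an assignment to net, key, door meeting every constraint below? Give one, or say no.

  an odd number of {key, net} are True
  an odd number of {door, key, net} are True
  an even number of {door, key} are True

net = True, key = False, door = False

{key, net}: 1 true → odd ✓
{door, key, net}: 1 true → odd ✓
{door, key}: 0 true → even ✓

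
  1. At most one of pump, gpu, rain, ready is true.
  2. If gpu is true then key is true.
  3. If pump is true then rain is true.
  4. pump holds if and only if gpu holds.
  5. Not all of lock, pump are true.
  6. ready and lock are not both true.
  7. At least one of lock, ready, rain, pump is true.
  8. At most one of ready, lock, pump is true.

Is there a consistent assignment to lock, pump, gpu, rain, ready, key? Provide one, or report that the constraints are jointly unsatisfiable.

lock=T, pump=F, gpu=F, rain=F, ready=F, key=T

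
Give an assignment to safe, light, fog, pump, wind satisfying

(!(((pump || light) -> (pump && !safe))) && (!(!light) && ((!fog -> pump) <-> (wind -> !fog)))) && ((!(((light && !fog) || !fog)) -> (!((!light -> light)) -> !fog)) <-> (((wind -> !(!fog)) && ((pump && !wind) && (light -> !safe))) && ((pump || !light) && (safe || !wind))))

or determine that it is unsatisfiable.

Case light = True: the formula simplifies to (!((pump && !safe)) && ((!fog -> pump) <-> (wind -> !fog))) && (((wind -> !(!fog)) && ((pump && !wind) && !safe)) && (pump && (safe || !wind))).
  wind = True: the conjunct !wind is False.
  wind = False: simplifies to (!((pump && !safe)) && (!fog -> pump)) && ((pump && !safe) && pump).
    pump = True: simplifies to !(!safe) && !safe.
      safe = True: the conjunct !safe is False.
      safe = False: the conjunct !(!safe) becomes !(!False) = False.
    pump = False: the conjunct pump is False.
Case light = False: the conjunct !(!light) becomes !(!False) = False.
Both cases fail — unsatisfiable.

The formula is unsatisfiable.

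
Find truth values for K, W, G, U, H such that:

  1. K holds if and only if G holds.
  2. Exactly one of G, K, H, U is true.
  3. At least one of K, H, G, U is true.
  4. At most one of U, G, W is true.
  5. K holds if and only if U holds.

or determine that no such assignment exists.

K: False; W: True; G: False; U: False; H: True

  (1) K=F, G=F — same ✓
  (2) {G, K, H, U}: 1 true — exactly one ✓
  (3) {K, H, G, U}: 1 true — at least one ✓
  (4) {U, G, W}: 1 true — at most one ✓
  (5) K=F, U=F — same ✓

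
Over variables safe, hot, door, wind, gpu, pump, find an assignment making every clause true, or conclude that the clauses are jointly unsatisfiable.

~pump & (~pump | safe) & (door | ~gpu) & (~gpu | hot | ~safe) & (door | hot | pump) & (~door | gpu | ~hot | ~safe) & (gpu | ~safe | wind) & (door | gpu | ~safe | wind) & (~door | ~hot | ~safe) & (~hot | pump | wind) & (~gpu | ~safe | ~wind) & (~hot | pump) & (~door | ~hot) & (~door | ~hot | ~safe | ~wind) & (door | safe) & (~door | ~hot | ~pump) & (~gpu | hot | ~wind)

Unit clause (~pump) forces pump = False.
In (~hot | pump) only ~hot is left, so hot = False.
In (door | hot | pump) only door is left, so door = True.
Set safe = False.
Set wind = True.
  then (~gpu | hot | ~wind) forces gpu = False.
All clauses satisfied.

safe = False; hot = False; door = True; wind = True; gpu = False; pump = False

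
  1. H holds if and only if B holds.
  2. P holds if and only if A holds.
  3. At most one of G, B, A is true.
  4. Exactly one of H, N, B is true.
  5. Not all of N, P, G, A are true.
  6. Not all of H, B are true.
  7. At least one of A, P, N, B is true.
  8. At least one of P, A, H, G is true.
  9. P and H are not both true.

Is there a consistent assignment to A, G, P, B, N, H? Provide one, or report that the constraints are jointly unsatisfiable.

A = True; G = False; P = True; B = False; N = True; H = False

  (1) H=F, B=F — same ✓
  (2) P=T, A=T — same ✓
  (3) {G, B, A}: 1 true — at most one ✓
  (4) {H, N, B}: 1 true — exactly one ✓
  (5) {N, P, G, A}: 3/4 true — not all ✓
  (6) {H, B}: 0/2 true — not all ✓
  (7) {A, P, N, B}: 3 true — at least one ✓
  (8) {P, A, H, G}: 2 true — at least one ✓
  (9) P=T, H=F — not both ✓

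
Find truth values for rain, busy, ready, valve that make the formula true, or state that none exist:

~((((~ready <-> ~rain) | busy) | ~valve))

rain: False; busy: False; ready: True; valve: True

  ~((((~ready <-> ~rain) | busy) | ~valve)) = True
    ((~ready <-> ~rain) | busy) | ~valve = False
      (~ready <-> ~rain) | busy = False
        ~ready <-> ~rain = False
          ~ready = False
          ~rain = True
      ~valve = False
The formula evaluates to True.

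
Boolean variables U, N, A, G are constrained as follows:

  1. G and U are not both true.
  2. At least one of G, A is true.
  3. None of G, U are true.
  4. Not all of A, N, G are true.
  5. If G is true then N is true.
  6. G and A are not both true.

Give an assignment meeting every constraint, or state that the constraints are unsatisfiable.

U = False, N = True, A = True, G = False

  (1) G=F, U=F — not both ✓
  (2) {G, A}: 1 true — at least one ✓
  (3) {G, U}: 0 true — none ✓
  (4) {A, N, G}: 2/3 true — not all ✓
  (5) G=F ⇒ N: vacuous ✓
  (6) G=F, A=T — not both ✓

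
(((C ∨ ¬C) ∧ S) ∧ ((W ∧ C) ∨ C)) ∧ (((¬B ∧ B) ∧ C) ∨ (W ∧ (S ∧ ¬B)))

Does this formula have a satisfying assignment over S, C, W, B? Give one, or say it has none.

S=T, C=T, W=T, B=F

  ((C ∨ ¬C) ∧ S) ∧ ((W ∧ C) ∨ C) = True
    (C ∨ ¬C) ∧ S = True
      C ∨ ¬C = True
        ¬C = False
    (W ∧ C) ∨ C = True
      W ∧ C = True
  ((¬B ∧ B) ∧ C) ∨ (W ∧ (S ∧ ¬B)) = True
    (¬B ∧ B) ∧ C = False
      ¬B ∧ B = False
        ¬B = True
    W ∧ (S ∧ ¬B) = True
      S ∧ ¬B = True
        ¬B = True
Both conjuncts True, so the formula holds.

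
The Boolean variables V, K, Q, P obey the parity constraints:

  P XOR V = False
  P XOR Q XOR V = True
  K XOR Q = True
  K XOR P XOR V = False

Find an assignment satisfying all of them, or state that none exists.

V=F; K=F; Q=T; P=F

P XOR V = F XOR F = False ✓
P XOR Q XOR V = F XOR T XOR F = True ✓
K XOR Q = F XOR T = True ✓
K XOR P XOR V = F XOR F XOR F = False ✓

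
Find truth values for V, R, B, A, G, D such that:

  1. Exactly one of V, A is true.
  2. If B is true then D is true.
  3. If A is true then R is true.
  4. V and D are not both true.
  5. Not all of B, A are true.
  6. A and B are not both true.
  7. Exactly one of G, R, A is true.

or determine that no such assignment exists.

V = True, R = True, B = False, A = False, G = False, D = False

  (1) {V, A}: 1 true — exactly one ✓
  (2) B=F ⇒ D: vacuous ✓
  (3) A=F ⇒ R: vacuous ✓
  (4) V=T, D=F — not both ✓
  (5) {B, A}: 0/2 true — not all ✓
  (6) A=F, B=F — not both ✓
  (7) {G, R, A}: 1 true — exactly one ✓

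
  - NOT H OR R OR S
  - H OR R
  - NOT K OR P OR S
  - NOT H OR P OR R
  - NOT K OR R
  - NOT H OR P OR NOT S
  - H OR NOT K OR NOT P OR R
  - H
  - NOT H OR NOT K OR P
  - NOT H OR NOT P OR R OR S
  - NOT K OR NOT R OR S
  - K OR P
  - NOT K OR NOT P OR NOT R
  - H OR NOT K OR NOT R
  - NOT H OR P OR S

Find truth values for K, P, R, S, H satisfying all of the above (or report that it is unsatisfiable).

K: False, P: True, R: True, S: True, H: True

Unit clause (H) forces H = True.
Try K = True:
  (NOT K OR R) forces R = True.
  (NOT H OR NOT K OR P) forces P = True.
  clause (NOT K OR NOT P OR NOT R) is falsified — backtrack.
So K = False.
  then (K OR P) forces P = True.
Set R = True.
Set S = True.
All clauses satisfied.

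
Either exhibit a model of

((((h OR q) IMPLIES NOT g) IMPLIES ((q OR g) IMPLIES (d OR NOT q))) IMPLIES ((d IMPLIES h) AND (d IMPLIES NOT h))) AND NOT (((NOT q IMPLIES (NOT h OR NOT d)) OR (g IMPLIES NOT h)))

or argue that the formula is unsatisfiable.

UNSATISFIABLE

Case d = True: the formula simplifies to (h AND NOT h) AND NOT (((NOT q IMPLIES NOT h) OR (g IMPLIES NOT h))).
  h = True: the conjunct NOT h is False.
  h = False: the conjunct h is False.
Case d = False: the conjunct NOT (((NOT q IMPLIES (NOT h OR NOT d)) OR (g IMPLIES NOT h))) becomes NOT ((True OR (g IMPLIES NOT h))) = False.
Both cases fail — unsatisfiable.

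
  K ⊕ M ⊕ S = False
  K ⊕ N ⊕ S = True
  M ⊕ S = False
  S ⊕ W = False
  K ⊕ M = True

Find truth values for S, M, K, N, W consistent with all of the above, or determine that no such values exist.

S = True; M = True; K = False; N = False; W = True

K ⊕ M ⊕ S = F ⊕ T ⊕ T = False ✓
K ⊕ N ⊕ S = F ⊕ F ⊕ T = True ✓
M ⊕ S = T ⊕ T = False ✓
S ⊕ W = T ⊕ T = False ✓
K ⊕ M = F ⊕ T = True ✓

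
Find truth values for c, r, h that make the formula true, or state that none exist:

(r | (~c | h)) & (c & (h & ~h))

Unsatisfiable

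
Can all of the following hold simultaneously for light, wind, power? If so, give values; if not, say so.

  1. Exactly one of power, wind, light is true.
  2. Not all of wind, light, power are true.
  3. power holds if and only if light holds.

light: False, wind: True, power: False

  (1) {power, wind, light}: 1 true — exactly one ✓
  (2) {wind, light, power}: 1/3 true — not all ✓
  (3) power=F, light=F — same ✓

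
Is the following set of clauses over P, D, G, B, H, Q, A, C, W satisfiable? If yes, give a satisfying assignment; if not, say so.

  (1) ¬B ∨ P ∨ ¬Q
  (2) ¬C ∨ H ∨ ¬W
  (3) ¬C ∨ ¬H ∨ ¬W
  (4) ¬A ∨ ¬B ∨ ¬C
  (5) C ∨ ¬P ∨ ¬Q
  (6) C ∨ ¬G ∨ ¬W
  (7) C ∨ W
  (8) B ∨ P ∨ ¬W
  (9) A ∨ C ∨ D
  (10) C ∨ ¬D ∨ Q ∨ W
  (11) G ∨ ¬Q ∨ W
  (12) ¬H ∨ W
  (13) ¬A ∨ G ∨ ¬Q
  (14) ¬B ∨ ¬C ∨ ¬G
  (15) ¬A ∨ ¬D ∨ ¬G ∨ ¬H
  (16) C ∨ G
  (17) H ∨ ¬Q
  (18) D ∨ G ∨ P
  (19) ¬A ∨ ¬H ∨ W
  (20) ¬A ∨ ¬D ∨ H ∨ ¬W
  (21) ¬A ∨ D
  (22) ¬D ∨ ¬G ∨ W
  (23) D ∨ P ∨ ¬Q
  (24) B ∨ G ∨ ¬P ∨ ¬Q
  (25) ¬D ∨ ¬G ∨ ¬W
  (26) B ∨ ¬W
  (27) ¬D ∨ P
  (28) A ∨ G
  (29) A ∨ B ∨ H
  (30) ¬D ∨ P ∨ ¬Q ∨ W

Set P = True.
Set D = True.
Set G = False.
  then (C ∨ G) forces C = True.
  then (A ∨ G) forces A = True.
  then (¬A ∨ ¬B ∨ ¬C) forces B = False.
  then (¬A ∨ G ∨ ¬Q) forces Q = False.
  then (B ∨ ¬W) forces W = False.
  then (¬H ∨ W) forces H = False.
All clauses satisfied.

P = True; D = True; G = False; B = False; H = False; Q = False; A = True; C = True; W = False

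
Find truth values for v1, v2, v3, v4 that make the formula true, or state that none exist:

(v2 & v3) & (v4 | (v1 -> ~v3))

v1 = False, v2 = True, v3 = True, v4 = False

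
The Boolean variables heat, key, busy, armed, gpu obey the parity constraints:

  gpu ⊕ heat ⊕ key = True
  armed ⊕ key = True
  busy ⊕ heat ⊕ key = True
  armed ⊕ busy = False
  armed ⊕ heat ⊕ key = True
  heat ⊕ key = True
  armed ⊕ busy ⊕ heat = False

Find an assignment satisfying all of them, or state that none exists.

heat = False, key = True, busy = False, armed = False, gpu = False

gpu ⊕ heat ⊕ key = F ⊕ F ⊕ T = True ✓
armed ⊕ key = F ⊕ T = True ✓
busy ⊕ heat ⊕ key = F ⊕ F ⊕ T = True ✓
armed ⊕ busy = F ⊕ F = False ✓
armed ⊕ heat ⊕ key = F ⊕ F ⊕ T = True ✓
heat ⊕ key = F ⊕ T = True ✓
armed ⊕ busy ⊕ heat = F ⊕ F ⊕ F = False ✓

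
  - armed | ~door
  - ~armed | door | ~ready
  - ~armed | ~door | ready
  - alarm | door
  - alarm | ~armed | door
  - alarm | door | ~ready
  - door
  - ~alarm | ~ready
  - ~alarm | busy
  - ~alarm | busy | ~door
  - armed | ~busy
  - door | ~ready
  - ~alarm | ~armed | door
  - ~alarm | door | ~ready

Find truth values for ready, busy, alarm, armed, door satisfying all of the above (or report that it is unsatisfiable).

ready = True, busy = False, alarm = False, armed = True, door = True

Unit clause (door) forces door = True.
In (armed | ~door) only armed is left, so armed = True.
In (~armed | ~door | ready) only ready is left, so ready = True.
In (~alarm | ~ready) only ~alarm is left, so alarm = False.
Set busy = False.
All clauses satisfied.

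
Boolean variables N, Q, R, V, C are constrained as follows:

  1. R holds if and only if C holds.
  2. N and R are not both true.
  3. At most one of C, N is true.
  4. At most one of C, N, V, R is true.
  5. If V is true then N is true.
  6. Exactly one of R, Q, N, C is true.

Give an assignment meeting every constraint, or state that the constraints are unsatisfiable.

N=T, Q=F, R=F, V=F, C=F

  (1) R=F, C=F — same ✓
  (2) N=T, R=F — not both ✓
  (3) {C, N}: 1 true — at most one ✓
  (4) {C, N, V, R}: 1 true — at most one ✓
  (5) V=F ⇒ N: vacuous ✓
  (6) {R, Q, N, C}: 1 true — exactly one ✓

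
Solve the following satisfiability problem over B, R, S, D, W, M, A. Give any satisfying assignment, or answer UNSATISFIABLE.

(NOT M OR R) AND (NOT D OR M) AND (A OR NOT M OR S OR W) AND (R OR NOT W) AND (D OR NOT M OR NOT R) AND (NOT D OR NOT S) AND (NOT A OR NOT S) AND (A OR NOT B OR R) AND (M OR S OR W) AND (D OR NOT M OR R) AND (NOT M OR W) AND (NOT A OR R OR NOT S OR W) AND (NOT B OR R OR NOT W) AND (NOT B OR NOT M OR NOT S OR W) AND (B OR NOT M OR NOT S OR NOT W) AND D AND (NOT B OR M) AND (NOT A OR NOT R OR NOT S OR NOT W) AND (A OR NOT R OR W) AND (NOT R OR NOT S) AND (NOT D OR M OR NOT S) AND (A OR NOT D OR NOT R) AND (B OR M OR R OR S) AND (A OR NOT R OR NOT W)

B=T; R=T; S=F; D=T; W=T; M=T; A=T

Unit clause (D) forces D = True.
In (NOT D OR M) only M is left, so M = True.
In (NOT D OR NOT S) only NOT S is left, so S = False.
In (NOT M OR W) only W is left, so W = True.
In (NOT M OR R) only R is left, so R = True.
In (A OR NOT D OR NOT R) only A is left, so A = True.
Set B = True.
All clauses satisfied.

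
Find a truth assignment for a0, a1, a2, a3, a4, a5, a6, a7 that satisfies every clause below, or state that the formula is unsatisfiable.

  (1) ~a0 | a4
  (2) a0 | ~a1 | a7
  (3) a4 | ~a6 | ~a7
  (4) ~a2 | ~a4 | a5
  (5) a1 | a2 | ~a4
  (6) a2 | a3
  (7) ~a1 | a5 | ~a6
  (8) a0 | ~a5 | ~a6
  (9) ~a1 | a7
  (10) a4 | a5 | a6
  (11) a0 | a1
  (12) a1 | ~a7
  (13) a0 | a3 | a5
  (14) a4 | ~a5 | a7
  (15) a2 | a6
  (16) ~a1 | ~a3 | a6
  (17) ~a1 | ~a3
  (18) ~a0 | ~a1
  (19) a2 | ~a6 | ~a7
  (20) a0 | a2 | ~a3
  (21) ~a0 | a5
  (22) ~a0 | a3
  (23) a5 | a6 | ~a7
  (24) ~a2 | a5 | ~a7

Set a0 = True.
  then (~a0 | a4) forces a4 = True.
  then (~a0 | ~a1) forces a1 = False.
  then (~a0 | a5) forces a5 = True.
  then (~a0 | a3) forces a3 = True.
  then (a1 | a2 | ~a4) forces a2 = True.
  then (a1 | ~a7) forces a7 = False.
Set a6 = True.
All clauses satisfied.

a0 = True, a1 = False, a2 = True, a3 = True, a4 = True, a5 = True, a6 = True, a7 = False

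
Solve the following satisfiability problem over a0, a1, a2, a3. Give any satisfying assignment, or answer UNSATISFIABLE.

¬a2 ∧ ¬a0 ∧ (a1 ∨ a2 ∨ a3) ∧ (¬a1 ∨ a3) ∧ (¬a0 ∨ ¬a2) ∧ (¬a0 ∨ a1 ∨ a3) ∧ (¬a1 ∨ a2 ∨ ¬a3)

Unit clause (¬a2) forces a2 = False.
Unit clause (¬a0) forces a0 = False.
Set a1 = False.
  then (a1 ∨ a2 ∨ a3) forces a3 = True.
Check each clause:
  (¬a2): ¬a2 holds.
  (¬a0): ¬a0 holds.
  (a1 ∨ a2 ∨ a3): a3 holds.
  (¬a1 ∨ a3): ¬a1 holds.
  (¬a0 ∨ ¬a2): ¬a0 holds.
  (¬a0 ∨ a1 ∨ a3): ¬a0 holds.
  (¬a1 ∨ a2 ∨ ¬a3): ¬a1 holds.
All clauses satisfied.

a0 = False, a1 = False, a2 = False, a3 = True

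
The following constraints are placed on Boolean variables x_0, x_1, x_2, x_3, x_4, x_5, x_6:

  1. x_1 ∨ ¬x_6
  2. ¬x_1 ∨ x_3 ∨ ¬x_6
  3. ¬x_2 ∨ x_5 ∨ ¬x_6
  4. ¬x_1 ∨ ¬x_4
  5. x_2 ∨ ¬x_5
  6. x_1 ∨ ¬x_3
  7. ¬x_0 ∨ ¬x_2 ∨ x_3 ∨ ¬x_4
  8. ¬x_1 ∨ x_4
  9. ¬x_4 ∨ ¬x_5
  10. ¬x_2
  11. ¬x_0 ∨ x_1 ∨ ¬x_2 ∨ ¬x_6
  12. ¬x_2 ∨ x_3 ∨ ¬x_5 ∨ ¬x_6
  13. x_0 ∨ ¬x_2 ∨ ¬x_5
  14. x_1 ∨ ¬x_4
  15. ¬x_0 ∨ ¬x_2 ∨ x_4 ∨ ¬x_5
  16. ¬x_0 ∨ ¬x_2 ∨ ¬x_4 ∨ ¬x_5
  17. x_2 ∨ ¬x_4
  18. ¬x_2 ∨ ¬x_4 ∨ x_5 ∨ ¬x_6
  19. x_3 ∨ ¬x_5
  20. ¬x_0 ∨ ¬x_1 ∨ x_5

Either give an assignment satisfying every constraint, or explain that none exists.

Unit clause (¬x_2) forces x_2 = False.
In (x_2 ∨ ¬x_4) only ¬x_4 is left, so x_4 = False.
In (x_2 ∨ ¬x_5) only ¬x_5 is left, so x_5 = False.
In (¬x_1 ∨ x_4) only ¬x_1 is left, so x_1 = False.
In (x_1 ∨ ¬x_6) only ¬x_6 is left, so x_6 = False.
In (x_1 ∨ ¬x_3) only ¬x_3 is left, so x_3 = False.
Set x_0 = False.
All clauses satisfied.

x_0=F, x_1=F, x_2=F, x_3=F, x_4=F, x_5=F, x_6=F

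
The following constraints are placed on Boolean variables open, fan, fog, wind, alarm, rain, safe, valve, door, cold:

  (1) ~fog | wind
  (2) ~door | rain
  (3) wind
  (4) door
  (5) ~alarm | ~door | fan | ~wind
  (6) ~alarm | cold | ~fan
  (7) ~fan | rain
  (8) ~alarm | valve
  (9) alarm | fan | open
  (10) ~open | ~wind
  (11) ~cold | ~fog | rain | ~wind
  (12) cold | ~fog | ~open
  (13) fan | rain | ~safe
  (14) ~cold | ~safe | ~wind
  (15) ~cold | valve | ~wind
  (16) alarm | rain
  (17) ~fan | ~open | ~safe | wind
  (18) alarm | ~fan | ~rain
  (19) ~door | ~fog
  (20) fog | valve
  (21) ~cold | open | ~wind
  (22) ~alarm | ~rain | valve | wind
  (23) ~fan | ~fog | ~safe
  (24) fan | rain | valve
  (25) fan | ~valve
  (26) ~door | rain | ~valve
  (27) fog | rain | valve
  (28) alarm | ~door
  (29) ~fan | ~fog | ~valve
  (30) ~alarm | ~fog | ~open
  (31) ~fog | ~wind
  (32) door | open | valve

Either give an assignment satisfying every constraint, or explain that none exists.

Case wind = True:
  (door) forces door = True.
  (~door | rain) forces rain = True.
  (~open | ~wind) forces open = False.
  (~door | ~fog) forces fog = False.
  (fog | valve) forces valve = True.
  (~cold | open | ~wind) forces cold = False.
  (fan | ~valve) forces fan = True.
  (~alarm | cold | ~fan) forces alarm = False.
  Clause (alarm | ~fan | ~rain) is falsified — contradiction.
Case wind = False:
  Clause (wind) is falsified — contradiction.
Both cases fail, so the formula is unsatisfiable.

Unsatisfiable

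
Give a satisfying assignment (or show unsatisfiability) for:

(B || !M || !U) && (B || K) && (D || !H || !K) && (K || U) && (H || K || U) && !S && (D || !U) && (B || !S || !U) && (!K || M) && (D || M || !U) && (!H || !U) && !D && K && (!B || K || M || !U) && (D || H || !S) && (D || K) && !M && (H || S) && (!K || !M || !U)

The formula is unsatisfiable.

Case K = True:
  (!S) forces S = False.
  (!K || M) forces M = True.
  Clause (!M) is falsified — contradiction.
Case K = False:
  Clause (K) is falsified — contradiction.
Both cases fail, so the formula is unsatisfiable.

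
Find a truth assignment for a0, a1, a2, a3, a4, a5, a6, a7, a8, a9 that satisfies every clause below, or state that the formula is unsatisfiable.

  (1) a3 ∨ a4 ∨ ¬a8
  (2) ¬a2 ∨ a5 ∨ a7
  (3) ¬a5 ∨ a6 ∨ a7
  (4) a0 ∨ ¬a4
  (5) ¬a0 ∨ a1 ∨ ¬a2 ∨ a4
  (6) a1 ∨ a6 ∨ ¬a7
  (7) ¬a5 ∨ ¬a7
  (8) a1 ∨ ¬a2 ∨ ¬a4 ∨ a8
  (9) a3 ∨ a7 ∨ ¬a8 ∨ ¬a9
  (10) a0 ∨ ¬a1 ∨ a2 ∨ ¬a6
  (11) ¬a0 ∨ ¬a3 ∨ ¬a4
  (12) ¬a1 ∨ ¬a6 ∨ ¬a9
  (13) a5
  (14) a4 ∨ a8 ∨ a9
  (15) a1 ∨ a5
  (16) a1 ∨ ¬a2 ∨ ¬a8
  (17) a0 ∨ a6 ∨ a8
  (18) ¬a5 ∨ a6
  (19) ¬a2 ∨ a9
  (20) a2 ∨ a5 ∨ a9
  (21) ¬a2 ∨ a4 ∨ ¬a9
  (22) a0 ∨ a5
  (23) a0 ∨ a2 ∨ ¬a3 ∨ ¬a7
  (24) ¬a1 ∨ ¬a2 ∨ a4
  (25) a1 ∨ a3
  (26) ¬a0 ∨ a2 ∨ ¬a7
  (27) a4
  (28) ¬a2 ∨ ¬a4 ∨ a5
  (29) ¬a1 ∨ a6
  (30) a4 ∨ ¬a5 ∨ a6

a0 = True, a1 = True, a2 = False, a3 = False, a4 = True, a5 = True, a6 = True, a7 = False, a8 = False, a9 = False

Unit clause (a5) forces a5 = True.
In (¬a5 ∨ a6) only a6 is left, so a6 = True.
Unit clause (a4) forces a4 = True.
In (a0 ∨ ¬a4) only a0 is left, so a0 = True.
In (¬a5 ∨ ¬a7) only ¬a7 is left, so a7 = False.
In (¬a0 ∨ ¬a3 ∨ ¬a4) only ¬a3 is left, so a3 = False.
In (a1 ∨ a3) only a1 is left, so a1 = True.
In (¬a1 ∨ ¬a6 ∨ ¬a9) only ¬a9 is left, so a9 = False.
In (¬a2 ∨ a9) only ¬a2 is left, so a2 = False.
Set a8 = False.
All clauses satisfied.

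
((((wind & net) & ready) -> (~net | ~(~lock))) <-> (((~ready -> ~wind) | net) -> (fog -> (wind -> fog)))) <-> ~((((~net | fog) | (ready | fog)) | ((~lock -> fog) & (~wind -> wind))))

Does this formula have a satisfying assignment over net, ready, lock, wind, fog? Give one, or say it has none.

net = True; ready = False; lock = True; wind = False; fog = False

  ((((wind & net) & ready) -> (~net | ~(~lock))) <-> (((~ready -> ~wind) | net) -> (fog -> (wind -> fog)))) <-> ~((((~net | fog) | (ready | fog)) | ((~lock -> fog) & (~wind -> wind)))) = True
    (((wind & net) & ready) -> (~net | ~(~lock))) <-> (((~ready -> ~wind) | net) -> (fog -> (wind -> fog))) = True
      ((wind & net) & ready) -> (~net | ~(~lock)) = True
        (wind & net) & ready = False
          wind & net = False
        ~net | ~(~lock) = True
          ~net = False
          ~(~lock) = True
            ~lock = False
      ((~ready -> ~wind) | net) -> (fog -> (wind -> fog)) = True
        (~ready -> ~wind) | net = True
          ~ready -> ~wind = True
            ~ready = True
            ~wind = True
        fog -> (wind -> fog) = True
          wind -> fog = True
    ~((((~net | fog) | (ready | fog)) | ((~lock -> fog) & (~wind -> wind)))) = True
      ((~net | fog) | (ready | fog)) | ((~lock -> fog) & (~wind -> wind)) = False
        (~net | fog) | (ready | fog) = False
          ~net | fog = False
            ~net = False
          ready | fog = False
        (~lock -> fog) & (~wind -> wind) = False
          ~lock -> fog = True
            ~lock = False
          ~wind -> wind = False
            ~wind = True
The formula evaluates to True.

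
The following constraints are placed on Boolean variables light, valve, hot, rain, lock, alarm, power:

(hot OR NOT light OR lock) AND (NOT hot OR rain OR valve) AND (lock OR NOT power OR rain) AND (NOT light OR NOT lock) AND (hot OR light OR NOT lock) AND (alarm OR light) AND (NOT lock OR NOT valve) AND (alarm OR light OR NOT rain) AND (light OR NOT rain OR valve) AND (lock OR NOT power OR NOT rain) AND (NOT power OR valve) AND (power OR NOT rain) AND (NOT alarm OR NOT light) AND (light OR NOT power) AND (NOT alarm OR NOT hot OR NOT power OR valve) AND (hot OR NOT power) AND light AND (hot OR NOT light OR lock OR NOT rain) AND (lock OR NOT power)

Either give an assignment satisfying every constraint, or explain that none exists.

Unit clause (light) forces light = True.
In (NOT light OR NOT lock) only NOT lock is left, so lock = False.
In (NOT alarm OR NOT light) only NOT alarm is left, so alarm = False.
In (lock OR NOT power) only NOT power is left, so power = False.
In (hot OR NOT light OR lock) only hot is left, so hot = True.
In (power OR NOT rain) only NOT rain is left, so rain = False.
In (NOT hot OR rain OR valve) only valve is left, so valve = True.
All clauses satisfied.

light=T; valve=T; hot=T; rain=F; lock=F; alarm=F; power=F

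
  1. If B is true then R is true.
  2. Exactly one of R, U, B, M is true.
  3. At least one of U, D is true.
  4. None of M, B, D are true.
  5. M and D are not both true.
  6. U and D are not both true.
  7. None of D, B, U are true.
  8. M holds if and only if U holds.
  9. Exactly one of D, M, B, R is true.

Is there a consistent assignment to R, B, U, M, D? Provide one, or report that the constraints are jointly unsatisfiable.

Unsatisfiable

Case U = True:
  Constraint (7) is violated (U=T) — contradiction.
Case U = False:
  (3) with U=F forces D = True.
  Constraint (4) is violated (D=T) — contradiction.
Both cases fail — unsatisfiable.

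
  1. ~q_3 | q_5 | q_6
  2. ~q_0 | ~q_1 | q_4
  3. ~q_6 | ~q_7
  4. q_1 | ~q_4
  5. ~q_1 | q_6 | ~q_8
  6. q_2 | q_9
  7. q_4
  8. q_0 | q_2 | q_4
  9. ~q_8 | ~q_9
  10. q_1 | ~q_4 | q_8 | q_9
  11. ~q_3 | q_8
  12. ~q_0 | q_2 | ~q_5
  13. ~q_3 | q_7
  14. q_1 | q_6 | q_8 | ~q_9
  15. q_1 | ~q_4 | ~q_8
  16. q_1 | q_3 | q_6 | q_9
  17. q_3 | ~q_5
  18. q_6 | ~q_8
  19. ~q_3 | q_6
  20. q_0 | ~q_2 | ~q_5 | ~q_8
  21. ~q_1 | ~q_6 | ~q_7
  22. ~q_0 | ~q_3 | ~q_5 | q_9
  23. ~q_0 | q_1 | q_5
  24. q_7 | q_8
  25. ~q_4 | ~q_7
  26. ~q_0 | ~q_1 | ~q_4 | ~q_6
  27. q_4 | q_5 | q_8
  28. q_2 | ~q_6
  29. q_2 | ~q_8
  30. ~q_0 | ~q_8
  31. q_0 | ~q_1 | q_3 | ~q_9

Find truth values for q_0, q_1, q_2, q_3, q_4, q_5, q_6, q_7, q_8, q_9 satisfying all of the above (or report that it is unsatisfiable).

q_0: False, q_1: True, q_2: True, q_3: False, q_4: True, q_5: False, q_6: True, q_7: False, q_8: True, q_9: False

Unit clause (q_4) forces q_4 = True.
In (~q_4 | ~q_7) only ~q_7 is left, so q_7 = False.
In (q_1 | ~q_4) only q_1 is left, so q_1 = True.
In (~q_3 | q_7) only ~q_3 is left, so q_3 = False.
In (q_3 | ~q_5) only ~q_5 is left, so q_5 = False.
In (q_7 | q_8) only q_8 is left, so q_8 = True.
In (q_2 | ~q_8) only q_2 is left, so q_2 = True.
In (~q_0 | ~q_8) only ~q_0 is left, so q_0 = False.
In (q_0 | ~q_1 | q_3 | ~q_9) only ~q_9 is left, so q_9 = False.
In (~q_1 | q_6 | ~q_8) only q_6 is left, so q_6 = True.
All clauses satisfied.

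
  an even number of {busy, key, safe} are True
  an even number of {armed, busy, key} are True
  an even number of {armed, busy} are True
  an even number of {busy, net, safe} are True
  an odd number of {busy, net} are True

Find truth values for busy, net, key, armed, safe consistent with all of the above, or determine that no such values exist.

busy: True; net: False; key: False; armed: True; safe: True

{busy, key, safe}: 2 true → even ✓
{armed, busy, key}: 2 true → even ✓
{armed, busy}: 2 true → even ✓
{busy, net, safe}: 2 true → even ✓
{busy, net}: 1 true → odd ✓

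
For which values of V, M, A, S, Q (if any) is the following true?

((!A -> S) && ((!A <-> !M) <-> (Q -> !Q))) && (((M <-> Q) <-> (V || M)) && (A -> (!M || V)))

V: False, M: False, A: True, S: False, Q: True

  (!A -> S) && ((!A <-> !M) <-> (Q -> !Q)) = True
    !A -> S = True
      !A = False
    (!A <-> !M) <-> (Q -> !Q) = True
      !A <-> !M = False
        !A = False
        !M = True
      Q -> !Q = False
        !Q = False
  ((M <-> Q) <-> (V || M)) && (A -> (!M || V)) = True
    (M <-> Q) <-> (V || M) = True
      M <-> Q = False
      V || M = False
    A -> (!M || V) = True
      !M || V = True
        !M = True
Both conjuncts True, so the formula holds.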